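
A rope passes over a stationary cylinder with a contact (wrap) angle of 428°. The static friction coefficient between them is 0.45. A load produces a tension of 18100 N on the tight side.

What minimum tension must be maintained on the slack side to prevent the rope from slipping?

T_min ≈ 628 N

Capstan equation at impending slip: T_tight/T_slack = e^{μβ}.
β = 428° = 7.47 rad; e^{μβ} = e^{0.45×7.47} = 28.83.
T_slack = T_tight / e^{μβ} = 18100 / 28.83 = 628 N.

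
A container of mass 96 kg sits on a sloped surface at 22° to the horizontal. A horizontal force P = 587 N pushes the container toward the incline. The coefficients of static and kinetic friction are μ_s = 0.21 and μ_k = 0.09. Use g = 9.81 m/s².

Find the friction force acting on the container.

Resolve perpendicular to the incline: N = m g cos θ + P sin θ = 96×9.81×cos 22° + 587×sin 22° = 1093 N.
Along the incline, the net driving force (taking up-slope positive) is P cos θ − m g sin θ = 544.3 − 352.8 = 191.5 N, so equilibrium requires friction f = -191.5 N (down-slope).
The limit of static friction is μ_s N = 229.5 N.
|f_req| = 191.5 ≤ 229.5 N → the container is in equilibrium; friction equals the required value.

f ≈ 191 N (down the incline)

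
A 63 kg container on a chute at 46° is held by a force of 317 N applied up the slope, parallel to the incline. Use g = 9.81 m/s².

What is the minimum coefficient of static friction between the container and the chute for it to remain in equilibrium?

N = m g cos θ = 429.3 N.
Friction must make up the shortfall along the incline: f = m g sin θ − P = 444.6 − 317 = 127.6 N.
At the threshold f = μ_s N, so μ_s,min = 127.6/429.3 = 0.297.

μ_s,min ≈ 0.297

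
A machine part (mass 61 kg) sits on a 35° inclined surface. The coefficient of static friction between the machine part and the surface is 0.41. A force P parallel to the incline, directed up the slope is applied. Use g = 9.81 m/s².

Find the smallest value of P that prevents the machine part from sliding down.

P_min ≈ 142 N

The machine part tends to slide down (tan θ > μ_s), so at the point of impending slip friction acts up-slope at its limit: f = μ_s N.
P is parallel to the surface, so N = m g cos θ = 490 N.
Along the incline: P + μ_s N = m g sin θ, so P = 343 − 0.41×490 = 142 N.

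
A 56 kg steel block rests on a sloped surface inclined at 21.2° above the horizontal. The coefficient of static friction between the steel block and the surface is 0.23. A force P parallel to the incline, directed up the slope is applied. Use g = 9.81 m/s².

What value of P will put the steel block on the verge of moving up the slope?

At impending motion up the slope, friction acts down-slope at its limit: f = μ_s N.
P is parallel to the surface, so N = m g cos θ = 512 N.
Along the incline: P = m g sin θ + μ_s N = 199 + 0.23×512 = 316 N.

P ≈ 316 N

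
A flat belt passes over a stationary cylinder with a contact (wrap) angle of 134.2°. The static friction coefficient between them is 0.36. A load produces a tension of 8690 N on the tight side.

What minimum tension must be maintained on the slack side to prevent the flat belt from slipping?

T_min ≈ 3740 N

Capstan equation at impending slip: T_tight/T_slack = e^{μβ}.
β = 134.2° = 2.342 rad; e^{μβ} = e^{0.36×2.342} = 2.324.
T_slack = T_tight / e^{μβ} = 8690 / 2.324 = 3740 N.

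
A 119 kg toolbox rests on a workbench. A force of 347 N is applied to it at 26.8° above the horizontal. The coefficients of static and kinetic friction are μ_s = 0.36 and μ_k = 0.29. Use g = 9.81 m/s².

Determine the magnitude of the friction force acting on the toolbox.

The vertical component of P reduces the normal force: N = m g − P sin α = 1167 − 156.5 = 1011 N.
The horizontal driving force is P cos α = 309.7 N, so equilibrium needs friction f = 309.7 N.
The static-friction limit is μ_s N = 363.9 N.
Since 309.7 N does not exceed the limit, the toolbox stays at rest and f = 310 N.

f ≈ 310 N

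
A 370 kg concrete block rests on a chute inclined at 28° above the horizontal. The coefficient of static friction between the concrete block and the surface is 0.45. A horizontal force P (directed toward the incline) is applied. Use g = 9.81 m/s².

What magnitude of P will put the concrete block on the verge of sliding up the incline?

At impending motion up the slope, friction acts down-slope at its limit: f = μ_s N.
Perpendicular to the incline: N = m g cos θ + P sin θ.
Along the incline: P cos θ = m g sin θ + μ_s N = m g sin θ + μ_s (m g cos θ + P sin θ).
Solving, P (cos θ − μ_s sin θ) = m g (sin θ + μ_s cos θ), so P = 370×9.81×(sin 28° + 0.45 cos 28°)/(cos 28° − 0.45 sin 28°) = 3630×0.8668/0.6717 = 4680 N.

P ≈ 4680 N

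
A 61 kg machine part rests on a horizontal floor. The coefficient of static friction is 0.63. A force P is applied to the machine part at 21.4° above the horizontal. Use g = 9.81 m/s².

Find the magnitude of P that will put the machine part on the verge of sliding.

P ≈ 325 N

N = m g − P sin α (the pull lifts the machine part).
At impending slip, P cos α = μ_s N = μ_s (m g − P sin α).
Solving: P (cos α + μ_s sin α) = μ_s m g → P = 0.63×598/(cos 21.4° + 0.63 sin 21.4°) = 377/1.161 = 325 N.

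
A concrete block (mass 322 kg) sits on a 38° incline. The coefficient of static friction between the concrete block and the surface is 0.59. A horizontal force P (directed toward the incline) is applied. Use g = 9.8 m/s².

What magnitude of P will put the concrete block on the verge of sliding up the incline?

At impending motion up the slope, friction acts down-slope at its limit: f = μ_s N.
Perpendicular to the incline: N = m g cos θ + P sin θ.
Along the incline: P cos θ = m g sin θ + μ_s N = m g sin θ + μ_s (m g cos θ + P sin θ).
Solving, P (cos θ − μ_s sin θ) = m g (sin θ + μ_s cos θ), so P = 322×9.8×(sin 38° + 0.59 cos 38°)/(cos 38° − 0.59 sin 38°) = 3160×1.081/0.4248 = 8030 N.

P ≈ 8030 N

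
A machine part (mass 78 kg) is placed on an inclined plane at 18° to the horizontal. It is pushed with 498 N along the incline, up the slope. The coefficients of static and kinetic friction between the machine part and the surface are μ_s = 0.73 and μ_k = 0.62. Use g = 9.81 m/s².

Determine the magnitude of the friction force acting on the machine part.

f ≈ 262 N (down the incline)

The normal reaction is N = m g cos θ = 727.7 N.
The friction needed for equilibrium is m g sin θ − P = 236.5 − 498 = -261.5 N, measured positive up-slope.
The static-friction ceiling is μ_s N = 0.73 × 727.7 = 531.2 N.
Since |-261.5| ≤ 531.2 N, no slip — friction simply equals what equilibrium demands.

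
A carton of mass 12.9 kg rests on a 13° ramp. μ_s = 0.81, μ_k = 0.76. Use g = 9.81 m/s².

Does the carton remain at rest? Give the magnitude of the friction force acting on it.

f ≈ 28.5 N

N = m g cos θ = 123 N.
Down-slope weight component: m g sin θ = 28.5 N.
μ_s N = 99.9 N.
28.5 ≤ 99.9 N, so it stays put; friction = 28.5 N.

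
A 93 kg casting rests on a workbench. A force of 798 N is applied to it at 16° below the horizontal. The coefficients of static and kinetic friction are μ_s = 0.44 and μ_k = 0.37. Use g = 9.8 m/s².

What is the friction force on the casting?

f ≈ 419 N

The vertical component of P adds to the normal force: N = m g + P sin α = 911.4 + 220 = 1131 N.
Horizontally, friction must balance P cos α = 767.1 N.
μ_s N = 0.44 × 1131 = 497.8 N.
767.1 > 497.8 N → the casting slides; f = μ_k N = 0.37×1131 = 419 N.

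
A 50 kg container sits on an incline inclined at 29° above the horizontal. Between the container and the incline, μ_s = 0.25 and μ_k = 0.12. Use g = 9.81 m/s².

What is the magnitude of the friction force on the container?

f ≈ 51.5 N (up the incline)

Normal force: N = m g cos θ = 50 × 9.81 × cos 29° = 429 N.
Along the slope the weight component is m g sin θ = 237.8 N; friction must supply exactly this, acting up-slope.
Static friction can supply at most μ_s N = 107.3 N.
|237.8| exceeds 107.3 N, so the container slips down-slope; friction is kinetic, f = μ_k N = 0.12×429 = 51.5 N.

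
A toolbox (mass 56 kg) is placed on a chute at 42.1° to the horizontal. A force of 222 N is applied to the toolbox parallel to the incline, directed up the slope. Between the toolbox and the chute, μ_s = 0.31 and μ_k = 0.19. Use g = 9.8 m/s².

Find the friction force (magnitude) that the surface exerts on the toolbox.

f ≈ 77.4 N (up the incline)

Perpendicular to the surface, N = m g cos θ = 56·9.8·cos 42.1° = 407.2 N.
The friction needed for equilibrium is m g sin θ − P = 367.9 − 222 = 145.9 N, measured positive up-slope.
Static friction can supply at most μ_s N = 126.2 N.
|145.9| exceeds 126.2 N, so the toolbox slips down-slope; friction is kinetic, f = μ_k N = 0.19×407.2 = 77.4 N.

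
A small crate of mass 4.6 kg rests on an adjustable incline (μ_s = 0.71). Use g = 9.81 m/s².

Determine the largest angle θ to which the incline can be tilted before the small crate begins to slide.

At the slip threshold, m g sin θ = μ_s · m g cos θ, so tan θ = μ_s.
θ_max = arctan(0.71) = 35.4°.

θ_max ≈ 35.4°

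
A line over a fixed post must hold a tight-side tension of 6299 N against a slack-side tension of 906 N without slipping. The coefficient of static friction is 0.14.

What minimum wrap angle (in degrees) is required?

β_min ≈ 794°

T₂/T₁ = e^{μβ} → β = ln(T₂/T₁)/μ.
β = ln(6299/906)/0.14 = 1.939/0.14 = 13.85 rad.
In degrees: β = 13.85 × 180/π = 794°.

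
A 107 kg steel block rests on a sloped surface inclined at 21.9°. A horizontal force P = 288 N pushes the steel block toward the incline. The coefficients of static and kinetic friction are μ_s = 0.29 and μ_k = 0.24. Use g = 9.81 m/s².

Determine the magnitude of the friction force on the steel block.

f ≈ 124 N (up the incline)

Resolve perpendicular to the incline: N = m g cos θ + P sin θ = 107×9.81×cos 21.9° + 288×sin 21.9° = 1081 N.
Parallel to the incline: P cos θ − m g sin θ = 267.2 − 391.5 = -124.3 N; the friction needed to balance this is 124.3 N acting up the slope.
Maximum static friction: μ_s N = 0.29 × 1081 = 313.6 N.
|f_req| = 124.3 ≤ 313.6 N → the steel block is in equilibrium; friction equals the required value.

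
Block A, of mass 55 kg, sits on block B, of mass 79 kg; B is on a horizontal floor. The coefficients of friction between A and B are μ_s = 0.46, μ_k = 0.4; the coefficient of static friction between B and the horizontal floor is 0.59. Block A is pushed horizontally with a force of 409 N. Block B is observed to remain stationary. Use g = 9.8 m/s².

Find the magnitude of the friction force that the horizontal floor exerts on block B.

f ≈ 216 N

Between the blocks, N₁ = m_A g = 539 N.
Maximum static friction on A from B: μ_s N₁ = 0.46×539 = 247.9 N.
P = 409 N exceeds that limit, so A slips over B and the interface friction becomes kinetic: f₁ = μ_k N₁ = 0.4×539 = 216 N.
By Newton's third law B feels 216 N forward from A. With B stationary, the floor's static friction on B balances it: f₂ = 216 N (well within μ_s(m_A+m_B)g = 774.8 N).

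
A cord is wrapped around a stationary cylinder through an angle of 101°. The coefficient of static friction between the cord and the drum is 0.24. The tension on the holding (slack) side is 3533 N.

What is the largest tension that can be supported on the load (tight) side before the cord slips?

T_max ≈ 5390 N

At impending slip the capstan equation gives T₂/T₁ = e^{μβ} with β in radians.
β = 101° × π/180 = 1.763 rad.
e^{μβ} = e^{0.24×1.763} = 1.527.
T₂ = T₁ · e^{μβ} = 3533 × 1.527 = 5390 N.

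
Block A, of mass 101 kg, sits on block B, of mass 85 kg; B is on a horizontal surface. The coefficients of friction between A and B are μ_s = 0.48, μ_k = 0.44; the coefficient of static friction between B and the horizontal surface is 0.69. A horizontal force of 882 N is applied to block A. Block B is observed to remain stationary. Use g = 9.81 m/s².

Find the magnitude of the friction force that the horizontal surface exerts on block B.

f ≈ 436 N

The normal force B exerts on A is simply A's weight, N₁ = 990.8 N.
So the A–B interface can sustain at most μ_s N₁ = 475.6 N of static friction.
P = 882 N exceeds that limit, so A slips over B and the interface friction becomes kinetic: f₁ = μ_k N₁ = 0.44×990.8 = 436 N.
B experiences an equal 436 N forward from A (third law). B is in equilibrium, so the floor supplies f₂ = 436 N of static friction (limit μ_s(m_A+m_B)g = 1259 N, not exceeded).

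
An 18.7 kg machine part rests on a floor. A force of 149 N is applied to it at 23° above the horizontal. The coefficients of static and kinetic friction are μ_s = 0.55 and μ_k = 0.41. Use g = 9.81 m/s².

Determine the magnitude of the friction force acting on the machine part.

Vertical equilibrium gives N = m g − P sin α = 125.2 N.
Horizontally, friction must balance P cos α = 137.2 N.
The static-friction limit is μ_s N = 68.88 N.
The required friction exceeds μ_s N, so the machine part moves and f = μ_k N = 51.3 N.

f ≈ 51.3 N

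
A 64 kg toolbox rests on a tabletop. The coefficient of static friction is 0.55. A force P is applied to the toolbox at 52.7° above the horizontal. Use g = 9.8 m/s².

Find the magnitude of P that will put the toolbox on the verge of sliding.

N = m g − P sin α (the pull lifts the toolbox).
At impending slip, P cos α = μ_s N = μ_s (m g − P sin α).
Solving: P (cos α + μ_s sin α) = μ_s m g → P = 0.55×627/(cos 52.7° + 0.55 sin 52.7°) = 345/1.043 = 331 N.

P ≈ 331 N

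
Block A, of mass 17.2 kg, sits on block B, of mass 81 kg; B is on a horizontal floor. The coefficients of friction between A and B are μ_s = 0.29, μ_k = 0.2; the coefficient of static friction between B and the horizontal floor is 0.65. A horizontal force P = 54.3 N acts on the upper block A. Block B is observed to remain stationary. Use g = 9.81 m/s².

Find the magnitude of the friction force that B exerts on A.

f ≈ 33.7 N

Between the blocks, N₁ = m_A g = 168.7 N.
So the A–B interface can sustain at most μ_s N₁ = 48.93 N of static friction.
Since P = 54.3 N > 48.93 N, A slides on B; the A–B friction is kinetic: f₁ = μ_k N₁ = 0.2×168.7 = 33.7 N.
B experiences an equal 33.7 N forward from A (third law). B is in equilibrium, so the floor supplies f₂ = 33.7 N of static friction (limit μ_s(m_A+m_B)g = 626.2 N, not exceeded).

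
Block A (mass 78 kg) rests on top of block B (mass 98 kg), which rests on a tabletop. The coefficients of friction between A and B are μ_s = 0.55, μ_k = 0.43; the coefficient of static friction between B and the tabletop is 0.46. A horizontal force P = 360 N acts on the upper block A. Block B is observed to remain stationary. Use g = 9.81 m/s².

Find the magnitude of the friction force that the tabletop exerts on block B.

f ≈ 360 N

The normal force B exerts on A is simply A's weight, N₁ = 765.2 N.
Maximum static friction on A from B: μ_s N₁ = 0.55×765.2 = 420.8 N.
P = 360 N is within that limit, so A and B move together (both at rest); the A–B friction is simply f₁ = P = 360 N.
B experiences an equal 360 N forward from A (third law). B is in equilibrium, so the floor supplies f₂ = 360 N of static friction (limit μ_s(m_A+m_B)g = 794.2 N, not exceeded).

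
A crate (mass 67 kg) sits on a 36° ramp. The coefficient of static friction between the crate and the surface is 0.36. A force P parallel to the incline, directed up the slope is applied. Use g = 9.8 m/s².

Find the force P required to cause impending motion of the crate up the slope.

P ≈ 577 N

At impending motion up the slope, friction acts down-slope at its limit: f = μ_s N.
P is parallel to the surface, so N = m g cos θ = 531 N.
Along the incline: P = m g sin θ + μ_s N = 386 + 0.36×531 = 577 N.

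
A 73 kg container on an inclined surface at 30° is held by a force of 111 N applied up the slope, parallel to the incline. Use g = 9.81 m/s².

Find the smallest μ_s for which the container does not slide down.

N = m g cos θ = 620.2 N.
Friction must make up the shortfall along the incline: f = m g sin θ − P = 358.1 − 111 = 247.1 N.
At the threshold f = μ_s N, so μ_s,min = 247.1/620.2 = 0.398.

μ_s,min ≈ 0.398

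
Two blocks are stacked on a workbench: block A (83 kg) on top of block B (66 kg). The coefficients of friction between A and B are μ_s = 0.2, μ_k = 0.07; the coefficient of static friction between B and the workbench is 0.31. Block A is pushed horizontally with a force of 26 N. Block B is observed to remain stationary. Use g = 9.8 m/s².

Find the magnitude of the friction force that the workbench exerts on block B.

Between the blocks, N₁ = m_A g = 813.4 N.
So the A–B interface can sustain at most μ_s N₁ = 162.7 N of static friction.
P = 26 N is within that limit, so A and B move together (both at rest); the A–B friction is simply f₁ = P = 26 N.
By Newton's third law B feels 26 N forward from A. With B stationary, the floor's static friction on B balances it: f₂ = 26 N (well within μ_s(m_A+m_B)g = 452.7 N).

f ≈ 26 N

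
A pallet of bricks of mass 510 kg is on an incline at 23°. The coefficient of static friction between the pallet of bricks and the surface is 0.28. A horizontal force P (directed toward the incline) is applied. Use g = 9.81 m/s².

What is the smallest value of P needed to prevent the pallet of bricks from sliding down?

P_min ≈ 646 N

The pallet of bricks tends to slide down (tan θ > μ_s), so at the point of impending slip friction acts up-slope at its limit: f = μ_s N.
Perpendicular to the incline: N = m g cos θ + P sin θ.
Along the incline: P cos θ + μ_s N = m g sin θ, i.e. P cos θ + μ_s (m g cos θ + P sin θ) = m g sin θ.
Solving, P (cos θ + μ_s sin θ) = m g (sin θ − μ_s cos θ), so P = 5000×0.133/1.03 = 646 N.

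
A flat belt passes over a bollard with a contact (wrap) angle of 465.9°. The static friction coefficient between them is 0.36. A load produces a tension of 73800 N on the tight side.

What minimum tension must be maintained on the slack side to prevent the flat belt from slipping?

Capstan equation at impending slip: T_tight/T_slack = e^{μβ}.
β = 465.9° = 8.131 rad; e^{μβ} = e^{0.36×8.131} = 18.68.
T_slack = T_tight / e^{μβ} = 73800 / 18.68 = 3950 N.

T_min ≈ 3950 N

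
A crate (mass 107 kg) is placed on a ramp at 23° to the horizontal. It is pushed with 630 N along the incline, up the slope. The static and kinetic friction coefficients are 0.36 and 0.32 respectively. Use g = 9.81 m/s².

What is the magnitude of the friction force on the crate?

Perpendicular to the surface, N = m g cos θ = 107·9.81·cos 23° = 966.2 N.
For equilibrium along the incline the friction force must supply f = m g sin θ − P = 410.1 − 630 = -219.9 N (positive meaning up-slope).
Static friction can supply at most μ_s N = 347.8 N.
Since |-219.9| ≤ 347.8 N, static friction is sufficient; f equals the required value, not μ_s N.

f ≈ 220 N (down the incline)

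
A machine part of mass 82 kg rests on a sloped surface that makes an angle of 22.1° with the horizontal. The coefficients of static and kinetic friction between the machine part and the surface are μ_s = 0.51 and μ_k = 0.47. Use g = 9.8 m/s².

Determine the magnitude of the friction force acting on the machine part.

Perpendicular to the surface, N = m g cos θ = 82·9.8·cos 22.1° = 744.6 N.
For equilibrium along the incline, friction must balance the weight component: f = m g sin θ = 302.3 N up the slope.
The static-friction ceiling is μ_s N = 0.51 × 744.6 = 379.7 N.
Since |302.3| ≤ 379.7 N, static friction is sufficient; f equals the required value, not μ_s N.

f ≈ 302 N (up the incline)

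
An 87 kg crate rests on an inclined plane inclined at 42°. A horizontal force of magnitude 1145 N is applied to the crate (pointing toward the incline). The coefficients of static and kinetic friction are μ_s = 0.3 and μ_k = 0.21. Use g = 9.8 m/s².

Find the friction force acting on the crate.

Resolve perpendicular to the incline: N = m g cos θ + P sin θ = 87×9.8×cos 42° + 1145×sin 42° = 1400 N.
Along the incline, the net driving force (taking up-slope positive) is P cos θ − m g sin θ = 850.9 − 570.5 = 280.4 N, so equilibrium requires friction f = -280.4 N (down-slope).
The limit of static friction is μ_s N = 419.9 N.
Since 280.4 N is within the 419.9 N limit, the crate stays put and friction is exactly 280 N.

f ≈ 280 N (down the incline)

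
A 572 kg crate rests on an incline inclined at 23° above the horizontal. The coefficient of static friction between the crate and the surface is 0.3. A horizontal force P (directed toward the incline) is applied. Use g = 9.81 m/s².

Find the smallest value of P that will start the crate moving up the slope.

P ≈ 4660 N

At impending motion up the slope, friction acts down-slope at its limit: f = μ_s N.
Perpendicular to the incline: N = m g cos θ + P sin θ.
Along the incline: P cos θ = m g sin θ + μ_s N = m g sin θ + μ_s (m g cos θ + P sin θ).
Solving, P (cos θ − μ_s sin θ) = m g (sin θ + μ_s cos θ), so P = 572×9.81×(sin 23° + 0.3 cos 23°)/(cos 23° − 0.3 sin 23°) = 5610×0.6669/0.8033 = 4660 N.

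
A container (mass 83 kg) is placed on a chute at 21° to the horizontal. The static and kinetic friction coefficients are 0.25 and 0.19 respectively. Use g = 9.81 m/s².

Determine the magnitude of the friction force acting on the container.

The normal reaction is N = m g cos θ = 760.1 N.
For equilibrium along the incline, friction must balance the weight component: f = m g sin θ = 291.8 N up the slope.
The static-friction ceiling is μ_s N = 0.25 × 760.1 = 190 N.
Since |291.8| > 190 N, static friction cannot hold it; the container slides down the incline and kinetic friction applies: f = μ_k N = 0.19 × 760.1 = 144 N.

f ≈ 144 N (up the incline)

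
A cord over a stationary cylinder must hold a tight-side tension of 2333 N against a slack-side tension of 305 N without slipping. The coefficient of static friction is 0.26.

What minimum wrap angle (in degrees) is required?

β_min ≈ 448°

T₂/T₁ = e^{μβ} → β = ln(T₂/T₁)/μ.
β = ln(2333/305)/0.26 = 2.035/0.26 = 7.825 rad.
In degrees: β = 7.825 × 180/π = 448°.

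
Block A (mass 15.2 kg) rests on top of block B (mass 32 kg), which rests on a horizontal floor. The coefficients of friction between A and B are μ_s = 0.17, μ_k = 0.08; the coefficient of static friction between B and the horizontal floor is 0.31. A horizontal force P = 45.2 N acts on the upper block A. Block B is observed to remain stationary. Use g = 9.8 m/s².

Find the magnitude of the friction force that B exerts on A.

f ≈ 11.9 N

Normal force at the A–B interface: N₁ = m_A g = 149 N.
Maximum static friction on A from B: μ_s N₁ = 0.17×149 = 25.32 N.
P = 45.2 N exceeds that limit, so A slips over B and the interface friction becomes kinetic: f₁ = μ_k N₁ = 0.08×149 = 11.9 N.
By Newton's third law B feels 11.9 N forward from A. With B stationary, the floor's static friction on B balances it: f₂ = 11.9 N (well within μ_s(m_A+m_B)g = 143.4 N).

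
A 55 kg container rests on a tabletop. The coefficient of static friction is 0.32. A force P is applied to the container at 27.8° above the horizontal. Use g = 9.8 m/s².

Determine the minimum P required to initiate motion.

P ≈ 167 N

N = m g − P sin α (the pull lifts the container).
At impending slip, P cos α = μ_s N = μ_s (m g − P sin α).
Solving: P (cos α + μ_s sin α) = μ_s m g → P = 0.32×539/(cos 27.8° + 0.32 sin 27.8°) = 172/1.034 = 167 N.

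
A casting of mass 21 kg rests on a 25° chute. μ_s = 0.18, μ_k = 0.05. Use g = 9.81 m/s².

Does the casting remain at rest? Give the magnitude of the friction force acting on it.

N = m g cos θ = 187 N.
Down-slope weight component: m g sin θ = 87.1 N.
μ_s N = 33.6 N.
87.1 > 33.6 N, so it slides; kinetic friction f = μ_k N = 0.05×187 = 9.34 N.

f ≈ 9.34 N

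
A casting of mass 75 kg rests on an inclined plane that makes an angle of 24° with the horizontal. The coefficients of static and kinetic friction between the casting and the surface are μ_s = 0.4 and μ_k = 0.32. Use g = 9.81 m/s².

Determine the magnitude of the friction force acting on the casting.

f ≈ 215 N (up the incline)

Perpendicular to the surface, N = m g cos θ = 75·9.81·cos 24° = 672.1 N.
Along the slope the weight component is m g sin θ = 299.3 N; friction must supply exactly this, acting up-slope.
Static friction can supply at most μ_s N = 268.9 N.
|299.3| exceeds 268.9 N, so the casting slips down-slope; friction is kinetic, f = μ_k N = 0.32×672.1 = 215 N.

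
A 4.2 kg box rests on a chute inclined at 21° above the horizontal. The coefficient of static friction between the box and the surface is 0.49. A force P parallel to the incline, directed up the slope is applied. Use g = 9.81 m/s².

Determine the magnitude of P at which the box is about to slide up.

P ≈ 33.6 N

At impending motion up the slope, friction acts down-slope at its limit: f = μ_s N.
P is parallel to the surface, so N = m g cos θ = 38.5 N.
Along the incline: P = m g sin θ + μ_s N = 14.8 + 0.49×38.5 = 33.6 N.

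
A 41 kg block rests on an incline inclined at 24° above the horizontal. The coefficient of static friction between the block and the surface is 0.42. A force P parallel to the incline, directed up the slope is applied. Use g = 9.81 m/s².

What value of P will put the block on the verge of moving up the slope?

At impending motion up the slope, friction acts down-slope at its limit: f = μ_s N.
P is parallel to the surface, so N = m g cos θ = 367 N.
Along the incline: P = m g sin θ + μ_s N = 164 + 0.42×367 = 318 N.

P ≈ 318 N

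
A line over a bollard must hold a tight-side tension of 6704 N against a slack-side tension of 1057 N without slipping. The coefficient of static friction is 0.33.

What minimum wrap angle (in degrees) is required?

T₂/T₁ = e^{μβ} → β = ln(T₂/T₁)/μ.
β = ln(6704/1057)/0.33 = 1.847/0.33 = 5.598 rad.
In degrees: β = 5.598 × 180/π = 321°.

β_min ≈ 321°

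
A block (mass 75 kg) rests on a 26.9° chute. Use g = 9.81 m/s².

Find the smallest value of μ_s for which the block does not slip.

μ_s,min ≈ 0.507

At the slip threshold m g sin θ = μ_s m g cos θ, so μ_s,min = tan θ.
μ_s,min = tan 26.9° = 0.507.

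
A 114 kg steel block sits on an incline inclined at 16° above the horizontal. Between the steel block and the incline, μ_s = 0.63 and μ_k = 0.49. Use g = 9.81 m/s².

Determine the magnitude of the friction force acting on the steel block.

Normal force: N = m g cos θ = 114 × 9.81 × cos 16° = 1075 N.
For equilibrium along the incline, friction must balance the weight component: f = m g sin θ = 308.3 N up the slope.
Maximum static friction available: μ_s N = 0.63 × 1075 = 677.3 N.
Since |308.3| ≤ 677.3 N, the steel block remains in static equilibrium and friction takes exactly the required value.

f ≈ 308 N (up the incline)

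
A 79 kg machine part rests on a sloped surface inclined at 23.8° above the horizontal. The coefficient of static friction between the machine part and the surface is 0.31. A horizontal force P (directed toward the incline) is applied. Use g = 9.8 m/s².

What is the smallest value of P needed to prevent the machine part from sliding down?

P_min ≈ 89.3 N

The machine part tends to slide down (tan θ > μ_s), so at the point of impending slip friction acts up-slope at its limit: f = μ_s N.
Perpendicular to the incline: N = m g cos θ + P sin θ.
Along the incline: P cos θ + μ_s N = m g sin θ, i.e. P cos θ + μ_s (m g cos θ + P sin θ) = m g sin θ.
Solving, P (cos θ + μ_s sin θ) = m g (sin θ − μ_s cos θ), so P = 774×0.1199/1.04 = 89.3 N.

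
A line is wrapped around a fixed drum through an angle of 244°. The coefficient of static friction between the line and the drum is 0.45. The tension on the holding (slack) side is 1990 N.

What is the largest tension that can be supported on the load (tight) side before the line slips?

T_max ≈ 13500 N

At impending slip the capstan equation gives T₂/T₁ = e^{μβ} with β in radians.
β = 244° × π/180 = 4.259 rad.
e^{μβ} = e^{0.45×4.259} = 6.796.
T₂ = T₁ · e^{μβ} = 1990 × 6.796 = 13500 N.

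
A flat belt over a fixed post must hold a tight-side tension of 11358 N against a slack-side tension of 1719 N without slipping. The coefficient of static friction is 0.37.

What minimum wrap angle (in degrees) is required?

β_min ≈ 292°

T₂/T₁ = e^{μβ} → β = ln(T₂/T₁)/μ.
β = ln(11358/1719)/0.37 = 1.888/0.37 = 5.103 rad.
In degrees: β = 5.103 × 180/π = 292°.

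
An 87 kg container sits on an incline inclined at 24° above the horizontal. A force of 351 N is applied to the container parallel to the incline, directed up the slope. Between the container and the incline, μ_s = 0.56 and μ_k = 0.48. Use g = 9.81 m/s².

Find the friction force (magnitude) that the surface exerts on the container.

Perpendicular to the surface, N = m g cos θ = 87·9.81·cos 24° = 779.7 N.
Parallel to the incline, ΣF = 0 gives f = m g sin θ − P = 347.1 − 351 = -3.862 N (up-slope positive).
The static-friction ceiling is μ_s N = 0.56 × 779.7 = 436.6 N.
Since |-3.862| ≤ 436.6 N, the container remains in static equilibrium and friction takes exactly the required value.

f ≈ 3.86 N (down the incline)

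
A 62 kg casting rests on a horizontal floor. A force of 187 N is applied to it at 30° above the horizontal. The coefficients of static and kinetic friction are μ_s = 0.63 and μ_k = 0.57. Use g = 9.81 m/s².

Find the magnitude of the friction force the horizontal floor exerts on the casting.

The vertical component of P reduces the normal force: N = m g − P sin α = 608.2 − 93.5 = 514.7 N.
The horizontal driving force is P cos α = 161.9 N, so equilibrium needs friction f = 161.9 N.
μ_s N = 0.63 × 514.7 = 324.3 N.
Since 161.9 N does not exceed the limit, the casting stays at rest and f = 162 N.

f ≈ 162 N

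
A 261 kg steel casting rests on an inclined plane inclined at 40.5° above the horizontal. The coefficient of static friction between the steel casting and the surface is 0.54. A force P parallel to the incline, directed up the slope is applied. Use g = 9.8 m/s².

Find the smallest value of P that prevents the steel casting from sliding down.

P_min ≈ 611 N

The steel casting tends to slide down (tan θ > μ_s), so at the point of impending slip friction acts up-slope at its limit: f = μ_s N.
P is parallel to the surface, so N = m g cos θ = 1940 N.
Along the incline: P + μ_s N = m g sin θ, so P = 1660 − 0.54×1940 = 611 N.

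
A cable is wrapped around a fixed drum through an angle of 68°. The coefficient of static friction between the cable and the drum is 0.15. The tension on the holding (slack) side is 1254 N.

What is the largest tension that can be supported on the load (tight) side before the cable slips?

At impending slip the capstan equation gives T₂/T₁ = e^{μβ} with β in radians.
β = 68° × π/180 = 1.187 rad.
e^{μβ} = e^{0.15×1.187} = 1.195.
T₂ = T₁ · e^{μβ} = 1254 × 1.195 = 1500 N.

T_max ≈ 1500 N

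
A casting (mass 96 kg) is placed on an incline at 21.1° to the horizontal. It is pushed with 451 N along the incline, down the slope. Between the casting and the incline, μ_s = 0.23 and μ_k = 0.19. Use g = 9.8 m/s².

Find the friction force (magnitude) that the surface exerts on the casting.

f ≈ 167 N (up the incline)

Normal force: N = m g cos θ = 96 × 9.8 × cos 21.1° = 877.7 N.
For equilibrium along the incline the friction force must supply f = m g sin θ + P = 338.7 + 451 = 789.7 N (positive meaning up-slope).
Maximum static friction available: μ_s N = 0.23 × 877.7 = 201.9 N.
|789.7| exceeds 201.9 N, so the casting slips down-slope; friction is kinetic, f = μ_k N = 0.19×877.7 = 167 N.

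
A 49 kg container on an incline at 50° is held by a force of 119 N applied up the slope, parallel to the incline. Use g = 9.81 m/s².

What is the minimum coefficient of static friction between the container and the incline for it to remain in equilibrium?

N = m g cos θ = 309 N.
Friction must make up the shortfall along the incline: f = m g sin θ − P = 368.2 − 119 = 249.2 N.
At the threshold f = μ_s N, so μ_s,min = 249.2/309 = 0.807.

μ_s,min ≈ 0.807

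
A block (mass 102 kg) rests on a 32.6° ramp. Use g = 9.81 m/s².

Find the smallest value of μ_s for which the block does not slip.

μ_s,min ≈ 0.64

At the slip threshold m g sin θ = μ_s m g cos θ, so μ_s,min = tan θ.
μ_s,min = tan 32.6° = 0.64.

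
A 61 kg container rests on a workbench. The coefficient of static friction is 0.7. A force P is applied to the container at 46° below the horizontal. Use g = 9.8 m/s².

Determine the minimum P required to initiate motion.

N = m g + P sin α (the push presses the container into the workbench).
At impending slip, P cos α = μ_s N = μ_s (m g + P sin α).
Solving: P (cos α − μ_s sin α) = μ_s m g → P = 0.7×598/(cos 46° − 0.7 sin 46°) = 418/0.1911 = 2190 N.

P ≈ 2190 N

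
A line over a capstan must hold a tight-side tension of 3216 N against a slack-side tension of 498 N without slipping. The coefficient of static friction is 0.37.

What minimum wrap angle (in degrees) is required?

T₂/T₁ = e^{μβ} → β = ln(T₂/T₁)/μ.
β = ln(3216/498)/0.37 = 1.865/0.37 = 5.041 rad.
In degrees: β = 5.041 × 180/π = 289°.

β_min ≈ 289°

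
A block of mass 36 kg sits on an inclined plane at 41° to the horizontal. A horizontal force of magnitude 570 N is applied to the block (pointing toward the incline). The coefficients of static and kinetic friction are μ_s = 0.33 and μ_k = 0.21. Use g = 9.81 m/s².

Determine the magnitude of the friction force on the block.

f ≈ 198 N (down the incline)

Resolve perpendicular to the incline: N = m g cos θ + P sin θ = 36×9.81×cos 41° + 570×sin 41° = 640.5 N.
Along the incline, the net driving force (taking up-slope positive) is P cos θ − m g sin θ = 430.2 − 231.7 = 198.5 N, so equilibrium requires friction f = -198.5 N (down-slope).
Maximum static friction: μ_s N = 0.33 × 640.5 = 211.4 N.
|f_req| = 198.5 ≤ 211.4 N → the block is in equilibrium; friction equals the required value.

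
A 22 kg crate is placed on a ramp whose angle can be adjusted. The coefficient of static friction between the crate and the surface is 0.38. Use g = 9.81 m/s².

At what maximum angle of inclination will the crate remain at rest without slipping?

At the slip threshold, m g sin θ = μ_s · m g cos θ, so tan θ = μ_s.
θ_max = arctan(0.38) = 20.8°.

θ_max ≈ 20.8°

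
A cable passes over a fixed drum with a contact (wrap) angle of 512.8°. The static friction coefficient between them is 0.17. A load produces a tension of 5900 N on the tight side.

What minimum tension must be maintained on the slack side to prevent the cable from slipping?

Capstan equation at impending slip: T_tight/T_slack = e^{μβ}.
β = 512.8° = 8.95 rad; e^{μβ} = e^{0.17×8.95} = 4.579.
T_slack = T_tight / e^{μβ} = 5900 / 4.579 = 1290 N.

T_min ≈ 1290 N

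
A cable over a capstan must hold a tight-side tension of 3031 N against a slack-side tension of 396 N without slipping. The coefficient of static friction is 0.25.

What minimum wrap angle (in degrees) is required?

β_min ≈ 466°

T₂/T₁ = e^{μβ} → β = ln(T₂/T₁)/μ.
β = ln(3031/396)/0.25 = 2.035/0.25 = 8.141 rad.
In degrees: β = 8.141 × 180/π = 466°.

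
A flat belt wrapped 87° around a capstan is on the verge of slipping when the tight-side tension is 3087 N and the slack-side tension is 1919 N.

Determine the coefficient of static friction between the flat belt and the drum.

T₂/T₁ = e^{μβ} → μ = ln(T₂/T₁)/β.
β = 87° = 1.518 rad.
μ = ln(3087/1919)/1.518 = ln(1.609)/1.518 = 0.313.

μ ≈ 0.313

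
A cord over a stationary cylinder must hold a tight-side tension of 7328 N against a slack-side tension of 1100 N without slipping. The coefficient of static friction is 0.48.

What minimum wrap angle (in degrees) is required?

T₂/T₁ = e^{μβ} → β = ln(T₂/T₁)/μ.
β = ln(7328/1100)/0.48 = 1.896/0.48 = 3.951 rad.
In degrees: β = 3.951 × 180/π = 226°.

β_min ≈ 226°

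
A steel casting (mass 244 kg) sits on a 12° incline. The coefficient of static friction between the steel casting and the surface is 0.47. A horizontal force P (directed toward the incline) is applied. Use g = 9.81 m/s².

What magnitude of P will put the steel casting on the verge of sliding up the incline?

P ≈ 1820 N

At impending motion up the slope, friction acts down-slope at its limit: f = μ_s N.
Perpendicular to the incline: N = m g cos θ + P sin θ.
Along the incline: P cos θ = m g sin θ + μ_s N = m g sin θ + μ_s (m g cos θ + P sin θ).
Solving, P (cos θ − μ_s sin θ) = m g (sin θ + μ_s cos θ), so P = 244×9.81×(sin 12° + 0.47 cos 12°)/(cos 12° − 0.47 sin 12°) = 2390×0.6676/0.8804 = 1820 N.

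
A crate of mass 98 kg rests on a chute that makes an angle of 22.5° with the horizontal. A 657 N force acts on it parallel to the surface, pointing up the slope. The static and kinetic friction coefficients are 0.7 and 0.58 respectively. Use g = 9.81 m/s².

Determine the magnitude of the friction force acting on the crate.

The normal reaction is N = m g cos θ = 888.2 N.
For equilibrium along the incline the friction force must supply f = m g sin θ − P = 367.9 − 657 = -289.1 N (positive meaning up-slope).
Static friction can supply at most μ_s N = 621.7 N.
Since |-289.1| ≤ 621.7 N, the crate remains in static equilibrium and friction takes exactly the required value.

f ≈ 289 N (down the incline)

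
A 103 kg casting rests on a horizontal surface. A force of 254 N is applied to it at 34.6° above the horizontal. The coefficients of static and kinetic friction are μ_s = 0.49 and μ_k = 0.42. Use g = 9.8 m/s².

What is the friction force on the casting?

N = m g − P sin α = 1009 − 254×sin 34.6° = 865.2 N.
The horizontal driving force is P cos α = 209.1 N, so equilibrium needs friction f = 209.1 N.
The static-friction limit is μ_s N = 423.9 N.
209.1 ≤ 423.9 N → static; friction equals the required 209 N.

f ≈ 209 N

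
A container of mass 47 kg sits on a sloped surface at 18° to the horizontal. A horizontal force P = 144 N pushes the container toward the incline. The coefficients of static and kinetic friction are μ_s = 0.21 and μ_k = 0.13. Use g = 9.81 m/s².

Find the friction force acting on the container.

Resolve perpendicular to the incline: N = m g cos θ + P sin θ = 47×9.81×cos 18° + 144×sin 18° = 483 N.
Parallel to the incline: P cos θ − m g sin θ = 137 − 142.5 = -5.526 N; the friction needed to balance this is 5.526 N acting up the slope.
The limit of static friction is μ_s N = 101.4 N.
Since 5.526 N is within the 101.4 N limit, the container stays put and friction is exactly 5.53 N.

f ≈ 5.53 N (up the incline)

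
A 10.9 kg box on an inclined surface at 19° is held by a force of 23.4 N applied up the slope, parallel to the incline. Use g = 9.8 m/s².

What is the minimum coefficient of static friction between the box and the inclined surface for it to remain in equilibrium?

N = m g cos θ = 101 N.
Friction must make up the shortfall along the incline: f = m g sin θ − P = 34.78 − 23.4 = 11.38 N.
At the threshold f = μ_s N, so μ_s,min = 11.38/101 = 0.113.

μ_s,min ≈ 0.113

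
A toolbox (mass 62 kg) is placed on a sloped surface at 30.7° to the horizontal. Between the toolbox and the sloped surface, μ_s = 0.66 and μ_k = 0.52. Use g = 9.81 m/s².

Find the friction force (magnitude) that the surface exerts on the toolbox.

Normal force: N = m g cos θ = 62 × 9.81 × cos 30.7° = 523 N.
For equilibrium along the incline, friction must balance the weight component: f = m g sin θ = 310.5 N up the slope.
Maximum static friction available: μ_s N = 0.66 × 523 = 345.2 N.
Since |310.5| ≤ 345.2 N, the toolbox remains in static equilibrium and friction takes exactly the required value.

f ≈ 311 N (up the incline)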